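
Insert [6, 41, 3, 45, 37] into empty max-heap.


Insert 6: [6]
Insert 41: [41, 6]
Insert 3: [41, 6, 3]
Insert 45: [45, 41, 3, 6]
Insert 37: [45, 41, 3, 6, 37]

Final heap: [45, 41, 3, 6, 37]


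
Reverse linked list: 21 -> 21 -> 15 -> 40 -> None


Step 1: curr=21, set curr.next=prev(None) | reversed so far: 21
Step 2: curr=21, set curr.next=prev(21) | reversed so far: 21 -> 21
Step 3: curr=15, set curr.next=prev(21) | reversed so far: 15 -> 21 -> 21
Step 4: curr=40, set curr.next=prev(15) | reversed so far: 40 -> 15 -> 21 -> 21

40 -> 15 -> 21 -> 21 -> None


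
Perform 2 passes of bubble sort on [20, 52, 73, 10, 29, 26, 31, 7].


Initial: [20, 52, 73, 10, 29, 26, 31, 7]
Pass 1: [20, 52, 10, 29, 26, 31, 7, 73] (5 swaps)
Pass 2: [20, 10, 29, 26, 31, 7, 52, 73] (5 swaps)

After 2 passes: [20, 10, 29, 26, 31, 7, 52, 73]


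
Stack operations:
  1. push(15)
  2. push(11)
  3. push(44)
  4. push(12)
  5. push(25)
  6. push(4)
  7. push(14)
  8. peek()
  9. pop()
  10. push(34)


push(15) -> [15]
push(11) -> [15, 11]
push(44) -> [15, 11, 44]
push(12) -> [15, 11, 44, 12]
push(25) -> [15, 11, 44, 12, 25]
push(4) -> [15, 11, 44, 12, 25, 4]
push(14) -> [15, 11, 44, 12, 25, 4, 14]
peek()->14
pop()->14, [15, 11, 44, 12, 25, 4]
push(34) -> [15, 11, 44, 12, 25, 4, 34]

Final stack: [15, 11, 44, 12, 25, 4, 34]


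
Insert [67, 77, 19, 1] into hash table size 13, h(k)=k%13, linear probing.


Insert 67: h=2 -> slot 2
Insert 77: h=12 -> slot 12
Insert 19: h=6 -> slot 6
Insert 1: h=1 -> slot 1

Table: [None, 1, 67, None, None, None, 19, None, None, None, None, None, 77]


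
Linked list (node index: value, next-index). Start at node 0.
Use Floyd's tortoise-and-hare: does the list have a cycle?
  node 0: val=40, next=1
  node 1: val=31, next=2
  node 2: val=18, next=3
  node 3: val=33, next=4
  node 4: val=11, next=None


Floyd's tortoise (slow, +1) and hare (fast, +2):
  init: slow=0, fast=0
  step 1: slow=1, fast=2
  step 2: slow=2, fast=4
  step 3: fast -> None, no cycle

Cycle: no


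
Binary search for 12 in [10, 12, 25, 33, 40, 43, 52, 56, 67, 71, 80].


Step 1: lo=0, hi=10, mid=5, val=43
Step 2: lo=0, hi=4, mid=2, val=25
Step 3: lo=0, hi=1, mid=0, val=10
Step 4: lo=1, hi=1, mid=1, val=12

Found at index 1


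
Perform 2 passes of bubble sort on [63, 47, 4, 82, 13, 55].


Initial: [63, 47, 4, 82, 13, 55]
Pass 1: [47, 4, 63, 13, 55, 82] (4 swaps)
Pass 2: [4, 47, 13, 55, 63, 82] (3 swaps)

After 2 passes: [4, 47, 13, 55, 63, 82]


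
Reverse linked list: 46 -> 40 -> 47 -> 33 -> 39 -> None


Step 1: curr=46, set curr.next=prev(None) | reversed so far: 46
Step 2: curr=40, set curr.next=prev(46) | reversed so far: 40 -> 46
Step 3: curr=47, set curr.next=prev(40) | reversed so far: 47 -> 40 -> 46
Step 4: curr=33, set curr.next=prev(47) | reversed so far: 33 -> 47 -> 40 -> 46
Step 5: curr=39, set curr.next=prev(33) | reversed so far: 39 -> 33 -> 47 -> 40 -> 46

39 -> 33 -> 47 -> 40 -> 46 -> None


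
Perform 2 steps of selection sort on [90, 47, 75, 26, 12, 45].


Initial: [90, 47, 75, 26, 12, 45]
Step 1: min=12 at 4
  Swap: [12, 47, 75, 26, 90, 45]
Step 2: min=26 at 3
  Swap: [12, 26, 75, 47, 90, 45]

After 2 steps: [12, 26, 75, 47, 90, 45]


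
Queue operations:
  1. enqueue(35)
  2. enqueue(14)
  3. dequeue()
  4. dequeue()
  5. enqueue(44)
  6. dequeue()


enqueue(35) -> [35]
enqueue(14) -> [35, 14]
dequeue()->35, [14]
dequeue()->14, []
enqueue(44) -> [44]
dequeue()->44, []

Final queue: []


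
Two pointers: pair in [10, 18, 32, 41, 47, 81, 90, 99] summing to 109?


lo=0(10)+hi=7(99)=109

Yes: 10+99=109


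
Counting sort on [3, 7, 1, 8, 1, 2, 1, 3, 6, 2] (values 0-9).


Input: [3, 7, 1, 8, 1, 2, 1, 3, 6, 2]
Counts: [0, 3, 2, 2, 0, 0, 1, 1, 1, 0]

Sorted: [1, 1, 1, 2, 2, 3, 3, 6, 7, 8]


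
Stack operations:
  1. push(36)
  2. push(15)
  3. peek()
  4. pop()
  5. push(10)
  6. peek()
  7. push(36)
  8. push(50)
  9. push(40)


push(36) -> [36]
push(15) -> [36, 15]
peek()->15
pop()->15, [36]
push(10) -> [36, 10]
peek()->10
push(36) -> [36, 10, 36]
push(50) -> [36, 10, 36, 50]
push(40) -> [36, 10, 36, 50, 40]

Final stack: [36, 10, 36, 50, 40]


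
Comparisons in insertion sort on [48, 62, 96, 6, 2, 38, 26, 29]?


Algorithm: insertion sort
Input: [48, 62, 96, 6, 2, 38, 26, 29]
Sorted: [2, 6, 26, 29, 38, 48, 62, 96]

23


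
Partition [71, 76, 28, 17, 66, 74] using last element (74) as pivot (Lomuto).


Pivot: 74
  71 <= 74: advance i (no swap)
  28 <= 74: swap -> [71, 28, 76, 17, 66, 74]
  17 <= 74: swap -> [71, 28, 17, 76, 66, 74]
  66 <= 74: swap -> [71, 28, 17, 66, 76, 74]
Place pivot at 4: [71, 28, 17, 66, 74, 76]

Partitioned: [71, 28, 17, 66, 74, 76]


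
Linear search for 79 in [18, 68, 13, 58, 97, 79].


i=0: 18!=79
i=1: 68!=79
i=2: 13!=79
i=3: 58!=79
i=4: 97!=79
i=5: 79==79 found!

Found at 5, 6 comps


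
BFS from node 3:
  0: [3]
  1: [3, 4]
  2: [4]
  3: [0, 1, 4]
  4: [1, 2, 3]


Visit 3, enqueue [0, 1, 4]
Visit 0, enqueue []
Visit 1, enqueue []
Visit 4, enqueue [2]
Visit 2, enqueue []

BFS order: [3, 0, 1, 4, 2]


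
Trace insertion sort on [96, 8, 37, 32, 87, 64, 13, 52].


Initial: [96, 8, 37, 32, 87, 64, 13, 52]
Insert 8: [8, 96, 37, 32, 87, 64, 13, 52]
Insert 37: [8, 37, 96, 32, 87, 64, 13, 52]
Insert 32: [8, 32, 37, 96, 87, 64, 13, 52]
Insert 87: [8, 32, 37, 87, 96, 64, 13, 52]
Insert 64: [8, 32, 37, 64, 87, 96, 13, 52]
Insert 13: [8, 13, 32, 37, 64, 87, 96, 52]
Insert 52: [8, 13, 32, 37, 52, 64, 87, 96]

Sorted: [8, 13, 32, 37, 52, 64, 87, 96]


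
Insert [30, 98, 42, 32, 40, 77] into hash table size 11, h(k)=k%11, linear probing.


Insert 30: h=8 -> slot 8
Insert 98: h=10 -> slot 10
Insert 42: h=9 -> slot 9
Insert 32: h=10, 1 probes -> slot 0
Insert 40: h=7 -> slot 7
Insert 77: h=0, 1 probes -> slot 1

Table: [32, 77, None, None, None, None, None, 40, 30, 42, 98]


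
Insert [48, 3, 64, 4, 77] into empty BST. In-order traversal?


Insert 48: root
Insert 3: L from 48
Insert 64: R from 48
Insert 4: L from 48 -> R from 3
Insert 77: R from 48 -> R from 64

In-order: [3, 4, 48, 64, 77]


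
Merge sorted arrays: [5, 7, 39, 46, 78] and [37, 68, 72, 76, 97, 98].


Take 5 from A
Take 7 from A
Take 37 from B
Take 39 from A
Take 46 from A
Take 68 from B
Take 72 from B
Take 76 from B
Take 78 from A

Merged: [5, 7, 37, 39, 46, 68, 72, 76, 78, 97, 98]


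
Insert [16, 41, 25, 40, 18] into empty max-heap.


Insert 16: [16]
Insert 41: [41, 16]
Insert 25: [41, 16, 25]
Insert 40: [41, 40, 25, 16]
Insert 18: [41, 40, 25, 16, 18]

Final heap: [41, 40, 25, 16, 18]


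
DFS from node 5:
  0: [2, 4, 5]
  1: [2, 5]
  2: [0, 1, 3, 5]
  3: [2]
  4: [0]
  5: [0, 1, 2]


Visit 5, push [2, 1, 0]
Visit 0, push [4, 2]
Visit 2, push [3, 1]
Visit 1, push []
Visit 3, push []
Visit 4, push []

DFS order: [5, 0, 2, 1, 3, 4]


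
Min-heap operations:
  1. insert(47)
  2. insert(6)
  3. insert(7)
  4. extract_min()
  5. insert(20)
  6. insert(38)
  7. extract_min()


insert(47) -> [47]
insert(6) -> [6, 47]
insert(7) -> [6, 47, 7]
extract_min()->6, [7, 47]
insert(20) -> [7, 47, 20]
insert(38) -> [7, 38, 20, 47]
extract_min()->7, [20, 38, 47]

Final heap: [20, 38, 47]


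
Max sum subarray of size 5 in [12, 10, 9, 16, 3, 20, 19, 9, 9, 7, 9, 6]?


[0:5]: 50
[1:6]: 58
[2:7]: 67
[3:8]: 67
[4:9]: 60
[5:10]: 64
[6:11]: 53
[7:12]: 40

Max: 67 at [2:7]


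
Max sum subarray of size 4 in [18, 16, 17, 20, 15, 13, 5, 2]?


[0:4]: 71
[1:5]: 68
[2:6]: 65
[3:7]: 53
[4:8]: 35

Max: 71 at [0:4]


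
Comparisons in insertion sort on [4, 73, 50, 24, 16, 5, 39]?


Algorithm: insertion sort
Input: [4, 73, 50, 24, 16, 5, 39]
Sorted: [4, 5, 16, 24, 39, 50, 73]

18


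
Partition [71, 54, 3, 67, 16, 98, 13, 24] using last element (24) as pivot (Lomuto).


Pivot: 24
  3 <= 24: swap -> [3, 54, 71, 67, 16, 98, 13, 24]
  16 <= 24: swap -> [3, 16, 71, 67, 54, 98, 13, 24]
  13 <= 24: swap -> [3, 16, 13, 67, 54, 98, 71, 24]
Place pivot at 3: [3, 16, 13, 24, 54, 98, 71, 67]

Partitioned: [3, 16, 13, 24, 54, 98, 71, 67]


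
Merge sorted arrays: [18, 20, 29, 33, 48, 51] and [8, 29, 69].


Take 8 from B
Take 18 from A
Take 20 from A
Take 29 from A
Take 29 from B
Take 33 from A
Take 48 from A
Take 51 from A

Merged: [8, 18, 20, 29, 29, 33, 48, 51, 69]


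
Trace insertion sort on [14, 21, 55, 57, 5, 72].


Initial: [14, 21, 55, 57, 5, 72]
Insert 21: [14, 21, 55, 57, 5, 72]
Insert 55: [14, 21, 55, 57, 5, 72]
Insert 57: [14, 21, 55, 57, 5, 72]
Insert 5: [5, 14, 21, 55, 57, 72]
Insert 72: [5, 14, 21, 55, 57, 72]

Sorted: [5, 14, 21, 55, 57, 72]


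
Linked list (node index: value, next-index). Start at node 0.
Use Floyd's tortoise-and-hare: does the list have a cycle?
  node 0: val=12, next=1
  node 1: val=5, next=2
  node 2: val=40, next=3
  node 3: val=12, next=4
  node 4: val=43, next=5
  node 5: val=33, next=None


Floyd's tortoise (slow, +1) and hare (fast, +2):
  init: slow=0, fast=0
  step 1: slow=1, fast=2
  step 2: slow=2, fast=4
  step 3: fast 4->5->None, no cycle

Cycle: no


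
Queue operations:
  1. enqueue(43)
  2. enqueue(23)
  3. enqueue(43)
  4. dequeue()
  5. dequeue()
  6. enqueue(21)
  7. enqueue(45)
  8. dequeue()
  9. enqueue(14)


enqueue(43) -> [43]
enqueue(23) -> [43, 23]
enqueue(43) -> [43, 23, 43]
dequeue()->43, [23, 43]
dequeue()->23, [43]
enqueue(21) -> [43, 21]
enqueue(45) -> [43, 21, 45]
dequeue()->43, [21, 45]
enqueue(14) -> [21, 45, 14]

Final queue: [21, 45, 14]


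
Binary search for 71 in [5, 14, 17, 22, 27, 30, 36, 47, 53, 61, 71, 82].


Step 1: lo=0, hi=11, mid=5, val=30
Step 2: lo=6, hi=11, mid=8, val=53
Step 3: lo=9, hi=11, mid=10, val=71

Found at index 10


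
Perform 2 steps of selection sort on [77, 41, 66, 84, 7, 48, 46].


Initial: [77, 41, 66, 84, 7, 48, 46]
Step 1: min=7 at 4
  Swap: [7, 41, 66, 84, 77, 48, 46]
Step 2: min=41 at 1
  Swap: [7, 41, 66, 84, 77, 48, 46]

After 2 steps: [7, 41, 66, 84, 77, 48, 46]


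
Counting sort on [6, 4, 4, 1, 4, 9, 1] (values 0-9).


Input: [6, 4, 4, 1, 4, 9, 1]
Counts: [0, 2, 0, 0, 3, 0, 1, 0, 0, 1]

Sorted: [1, 1, 4, 4, 4, 6, 9]


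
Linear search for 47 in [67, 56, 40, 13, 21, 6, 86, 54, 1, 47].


i=0: 67!=47
i=1: 56!=47
i=2: 40!=47
i=3: 13!=47
i=4: 21!=47
i=5: 6!=47
i=6: 86!=47
i=7: 54!=47
i=8: 1!=47
i=9: 47==47 found!

Found at 9, 10 comps


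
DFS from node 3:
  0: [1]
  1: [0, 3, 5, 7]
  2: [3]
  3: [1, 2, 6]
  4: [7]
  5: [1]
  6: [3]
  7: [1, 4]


Visit 3, push [6, 2, 1]
Visit 1, push [7, 5, 0]
Visit 0, push []
Visit 5, push []
Visit 7, push [4]
Visit 4, push []
Visit 2, push []
Visit 6, push []

DFS order: [3, 1, 0, 5, 7, 4, 2, 6]


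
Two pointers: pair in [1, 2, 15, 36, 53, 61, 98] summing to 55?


lo=0(1)+hi=6(98)=99
lo=0(1)+hi=5(61)=62
lo=0(1)+hi=4(53)=54
lo=1(2)+hi=4(53)=55

Yes: 2+53=55


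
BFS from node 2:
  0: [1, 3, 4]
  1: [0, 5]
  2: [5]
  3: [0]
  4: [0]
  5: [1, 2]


Visit 2, enqueue [5]
Visit 5, enqueue [1]
Visit 1, enqueue [0]
Visit 0, enqueue [3, 4]
Visit 3, enqueue []
Visit 4, enqueue []

BFS order: [2, 5, 1, 0, 3, 4]


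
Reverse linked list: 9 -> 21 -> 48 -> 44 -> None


Step 1: curr=9, set curr.next=prev(None) | reversed so far: 9
Step 2: curr=21, set curr.next=prev(9) | reversed so far: 21 -> 9
Step 3: curr=48, set curr.next=prev(21) | reversed so far: 48 -> 21 -> 9
Step 4: curr=44, set curr.next=prev(48) | reversed so far: 44 -> 48 -> 21 -> 9

44 -> 48 -> 21 -> 9 -> None


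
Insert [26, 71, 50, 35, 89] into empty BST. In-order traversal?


Insert 26: root
Insert 71: R from 26
Insert 50: R from 26 -> L from 71
Insert 35: R from 26 -> L from 71 -> L from 50
Insert 89: R from 26 -> R from 71

In-order: [26, 35, 50, 71, 89]


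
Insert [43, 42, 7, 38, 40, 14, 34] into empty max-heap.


Insert 43: [43]
Insert 42: [43, 42]
Insert 7: [43, 42, 7]
Insert 38: [43, 42, 7, 38]
Insert 40: [43, 42, 7, 38, 40]
Insert 14: [43, 42, 14, 38, 40, 7]
Insert 34: [43, 42, 34, 38, 40, 7, 14]

Final heap: [43, 42, 34, 38, 40, 7, 14]


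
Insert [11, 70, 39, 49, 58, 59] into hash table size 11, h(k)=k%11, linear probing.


Insert 11: h=0 -> slot 0
Insert 70: h=4 -> slot 4
Insert 39: h=6 -> slot 6
Insert 49: h=5 -> slot 5
Insert 58: h=3 -> slot 3
Insert 59: h=4, 3 probes -> slot 7

Table: [11, None, None, 58, 70, 49, 39, 59, None, None, None]


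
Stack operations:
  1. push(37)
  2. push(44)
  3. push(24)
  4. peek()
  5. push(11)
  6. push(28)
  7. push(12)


push(37) -> [37]
push(44) -> [37, 44]
push(24) -> [37, 44, 24]
peek()->24
push(11) -> [37, 44, 24, 11]
push(28) -> [37, 44, 24, 11, 28]
push(12) -> [37, 44, 24, 11, 28, 12]

Final stack: [37, 44, 24, 11, 28, 12]


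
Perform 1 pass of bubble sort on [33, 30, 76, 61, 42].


Initial: [33, 30, 76, 61, 42]
Pass 1: [30, 33, 61, 42, 76] (3 swaps)

After 1 pass: [30, 33, 61, 42, 76]


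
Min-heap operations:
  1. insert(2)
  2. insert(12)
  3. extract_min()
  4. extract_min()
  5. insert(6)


insert(2) -> [2]
insert(12) -> [2, 12]
extract_min()->2, [12]
extract_min()->12, []
insert(6) -> [6]

Final heap: [6]


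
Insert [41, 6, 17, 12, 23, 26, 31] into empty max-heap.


Insert 41: [41]
Insert 6: [41, 6]
Insert 17: [41, 6, 17]
Insert 12: [41, 12, 17, 6]
Insert 23: [41, 23, 17, 6, 12]
Insert 26: [41, 23, 26, 6, 12, 17]
Insert 31: [41, 23, 31, 6, 12, 17, 26]

Final heap: [41, 23, 31, 6, 12, 17, 26]


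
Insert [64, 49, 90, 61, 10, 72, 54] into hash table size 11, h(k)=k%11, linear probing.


Insert 64: h=9 -> slot 9
Insert 49: h=5 -> slot 5
Insert 90: h=2 -> slot 2
Insert 61: h=6 -> slot 6
Insert 10: h=10 -> slot 10
Insert 72: h=6, 1 probes -> slot 7
Insert 54: h=10, 1 probes -> slot 0

Table: [54, None, 90, None, None, 49, 61, 72, None, 64, 10]


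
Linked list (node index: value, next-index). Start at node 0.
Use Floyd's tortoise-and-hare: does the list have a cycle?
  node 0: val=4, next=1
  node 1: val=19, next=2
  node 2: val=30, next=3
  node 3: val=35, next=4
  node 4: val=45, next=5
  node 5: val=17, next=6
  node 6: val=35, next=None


Floyd's tortoise (slow, +1) and hare (fast, +2):
  init: slow=0, fast=0
  step 1: slow=1, fast=2
  step 2: slow=2, fast=4
  step 3: slow=3, fast=6
  step 4: fast -> None, no cycle

Cycle: no


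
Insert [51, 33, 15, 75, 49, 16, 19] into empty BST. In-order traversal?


Insert 51: root
Insert 33: L from 51
Insert 15: L from 51 -> L from 33
Insert 75: R from 51
Insert 49: L from 51 -> R from 33
Insert 16: L from 51 -> L from 33 -> R from 15
Insert 19: L from 51 -> L from 33 -> R from 15 -> R from 16

In-order: [15, 16, 19, 33, 49, 51, 75]


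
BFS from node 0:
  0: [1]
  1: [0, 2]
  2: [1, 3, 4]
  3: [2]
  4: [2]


Visit 0, enqueue [1]
Visit 1, enqueue [2]
Visit 2, enqueue [3, 4]
Visit 3, enqueue []
Visit 4, enqueue []

BFS order: [0, 1, 2, 3, 4]


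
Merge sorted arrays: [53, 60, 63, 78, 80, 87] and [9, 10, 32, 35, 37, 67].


Take 9 from B
Take 10 from B
Take 32 from B
Take 35 from B
Take 37 from B
Take 53 from A
Take 60 from A
Take 63 from A
Take 67 from B

Merged: [9, 10, 32, 35, 37, 53, 60, 63, 67, 78, 80, 87]


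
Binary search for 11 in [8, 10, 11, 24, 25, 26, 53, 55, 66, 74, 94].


Step 1: lo=0, hi=10, mid=5, val=26
Step 2: lo=0, hi=4, mid=2, val=11

Found at index 2


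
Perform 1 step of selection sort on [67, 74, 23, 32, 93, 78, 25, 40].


Initial: [67, 74, 23, 32, 93, 78, 25, 40]
Step 1: min=23 at 2
  Swap: [23, 74, 67, 32, 93, 78, 25, 40]

After 1 step: [23, 74, 67, 32, 93, 78, 25, 40]


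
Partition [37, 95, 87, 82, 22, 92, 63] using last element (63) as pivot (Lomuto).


Pivot: 63
  37 <= 63: advance i (no swap)
  22 <= 63: swap -> [37, 22, 87, 82, 95, 92, 63]
Place pivot at 2: [37, 22, 63, 82, 95, 92, 87]

Partitioned: [37, 22, 63, 82, 95, 92, 87]


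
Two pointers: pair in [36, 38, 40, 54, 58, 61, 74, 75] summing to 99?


lo=0(36)+hi=7(75)=111
lo=0(36)+hi=6(74)=110
lo=0(36)+hi=5(61)=97
lo=1(38)+hi=5(61)=99

Yes: 38+61=99


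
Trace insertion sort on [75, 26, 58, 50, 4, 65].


Initial: [75, 26, 58, 50, 4, 65]
Insert 26: [26, 75, 58, 50, 4, 65]
Insert 58: [26, 58, 75, 50, 4, 65]
Insert 50: [26, 50, 58, 75, 4, 65]
Insert 4: [4, 26, 50, 58, 75, 65]
Insert 65: [4, 26, 50, 58, 65, 75]

Sorted: [4, 26, 50, 58, 65, 75]


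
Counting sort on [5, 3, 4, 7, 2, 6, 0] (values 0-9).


Input: [5, 3, 4, 7, 2, 6, 0]
Counts: [1, 0, 1, 1, 1, 1, 1, 1, 0, 0]

Sorted: [0, 2, 3, 4, 5, 6, 7]


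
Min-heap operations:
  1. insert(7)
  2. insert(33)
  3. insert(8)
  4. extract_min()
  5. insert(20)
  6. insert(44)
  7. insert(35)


insert(7) -> [7]
insert(33) -> [7, 33]
insert(8) -> [7, 33, 8]
extract_min()->7, [8, 33]
insert(20) -> [8, 33, 20]
insert(44) -> [8, 33, 20, 44]
insert(35) -> [8, 33, 20, 44, 35]

Final heap: [8, 33, 20, 44, 35]


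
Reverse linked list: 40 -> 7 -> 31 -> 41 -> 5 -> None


Step 1: curr=40, set curr.next=prev(None) | reversed so far: 40
Step 2: curr=7, set curr.next=prev(40) | reversed so far: 7 -> 40
Step 3: curr=31, set curr.next=prev(7) | reversed so far: 31 -> 7 -> 40
Step 4: curr=41, set curr.next=prev(31) | reversed so far: 41 -> 31 -> 7 -> 40
Step 5: curr=5, set curr.next=prev(41) | reversed so far: 5 -> 41 -> 31 -> 7 -> 40

5 -> 41 -> 31 -> 7 -> 40 -> None


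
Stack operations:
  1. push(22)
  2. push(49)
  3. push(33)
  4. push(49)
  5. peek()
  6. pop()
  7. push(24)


push(22) -> [22]
push(49) -> [22, 49]
push(33) -> [22, 49, 33]
push(49) -> [22, 49, 33, 49]
peek()->49
pop()->49, [22, 49, 33]
push(24) -> [22, 49, 33, 24]

Final stack: [22, 49, 33, 24]


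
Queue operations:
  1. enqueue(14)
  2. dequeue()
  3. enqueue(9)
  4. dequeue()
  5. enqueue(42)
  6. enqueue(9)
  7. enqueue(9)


enqueue(14) -> [14]
dequeue()->14, []
enqueue(9) -> [9]
dequeue()->9, []
enqueue(42) -> [42]
enqueue(9) -> [42, 9]
enqueue(9) -> [42, 9, 9]

Final queue: [42, 9, 9]


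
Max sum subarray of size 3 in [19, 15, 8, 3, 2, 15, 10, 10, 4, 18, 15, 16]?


[0:3]: 42
[1:4]: 26
[2:5]: 13
[3:6]: 20
[4:7]: 27
[5:8]: 35
[6:9]: 24
[7:10]: 32
[8:11]: 37
[9:12]: 49

Max: 49 at [9:12]


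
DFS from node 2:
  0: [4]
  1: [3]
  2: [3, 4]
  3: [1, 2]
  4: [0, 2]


Visit 2, push [4, 3]
Visit 3, push [1]
Visit 1, push []
Visit 4, push [0]
Visit 0, push []

DFS order: [2, 3, 1, 4, 0]


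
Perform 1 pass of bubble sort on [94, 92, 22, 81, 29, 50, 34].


Initial: [94, 92, 22, 81, 29, 50, 34]
Pass 1: [92, 22, 81, 29, 50, 34, 94] (6 swaps)

After 1 pass: [92, 22, 81, 29, 50, 34, 94]


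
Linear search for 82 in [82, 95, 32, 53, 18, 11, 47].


i=0: 82==82 found!

Found at 0, 1 comps


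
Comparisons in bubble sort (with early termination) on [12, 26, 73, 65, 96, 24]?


Algorithm: bubble sort (with early termination)
Input: [12, 26, 73, 65, 96, 24]
Sorted: [12, 24, 26, 65, 73, 96]

15


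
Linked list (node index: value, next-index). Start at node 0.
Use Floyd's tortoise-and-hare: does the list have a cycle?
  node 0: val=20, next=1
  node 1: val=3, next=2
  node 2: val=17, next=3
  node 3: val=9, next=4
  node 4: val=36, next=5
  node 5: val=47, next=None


Floyd's tortoise (slow, +1) and hare (fast, +2):
  init: slow=0, fast=0
  step 1: slow=1, fast=2
  step 2: slow=2, fast=4
  step 3: fast 4->5->None, no cycle

Cycle: no


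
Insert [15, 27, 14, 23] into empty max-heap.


Insert 15: [15]
Insert 27: [27, 15]
Insert 14: [27, 15, 14]
Insert 23: [27, 23, 14, 15]

Final heap: [27, 23, 14, 15]


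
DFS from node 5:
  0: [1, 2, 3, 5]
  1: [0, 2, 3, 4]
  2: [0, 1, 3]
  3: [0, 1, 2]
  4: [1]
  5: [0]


Visit 5, push [0]
Visit 0, push [3, 2, 1]
Visit 1, push [4, 3, 2]
Visit 2, push [3]
Visit 3, push []
Visit 4, push []

DFS order: [5, 0, 1, 2, 3, 4]


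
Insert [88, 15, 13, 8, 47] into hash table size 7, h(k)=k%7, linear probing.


Insert 88: h=4 -> slot 4
Insert 15: h=1 -> slot 1
Insert 13: h=6 -> slot 6
Insert 8: h=1, 1 probes -> slot 2
Insert 47: h=5 -> slot 5

Table: [None, 15, 8, None, 88, 47, 13]


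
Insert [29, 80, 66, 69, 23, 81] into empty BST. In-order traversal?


Insert 29: root
Insert 80: R from 29
Insert 66: R from 29 -> L from 80
Insert 69: R from 29 -> L from 80 -> R from 66
Insert 23: L from 29
Insert 81: R from 29 -> R from 80

In-order: [23, 29, 66, 69, 80, 81]


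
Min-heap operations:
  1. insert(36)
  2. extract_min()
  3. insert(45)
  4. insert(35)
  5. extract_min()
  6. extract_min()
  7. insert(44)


insert(36) -> [36]
extract_min()->36, []
insert(45) -> [45]
insert(35) -> [35, 45]
extract_min()->35, [45]
extract_min()->45, []
insert(44) -> [44]

Final heap: [44]


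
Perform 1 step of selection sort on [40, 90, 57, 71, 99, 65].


Initial: [40, 90, 57, 71, 99, 65]
Step 1: min=40 at 0
  Swap: [40, 90, 57, 71, 99, 65]

After 1 step: [40, 90, 57, 71, 99, 65]


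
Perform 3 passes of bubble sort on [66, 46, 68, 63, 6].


Initial: [66, 46, 68, 63, 6]
Pass 1: [46, 66, 63, 6, 68] (3 swaps)
Pass 2: [46, 63, 6, 66, 68] (2 swaps)
Pass 3: [46, 6, 63, 66, 68] (1 swaps)

After 3 passes: [46, 6, 63, 66, 68]


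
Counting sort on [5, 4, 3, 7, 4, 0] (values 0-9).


Input: [5, 4, 3, 7, 4, 0]
Counts: [1, 0, 0, 1, 2, 1, 0, 1, 0, 0]

Sorted: [0, 3, 4, 4, 5, 7]


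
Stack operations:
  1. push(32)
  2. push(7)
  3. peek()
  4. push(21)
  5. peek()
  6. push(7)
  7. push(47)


push(32) -> [32]
push(7) -> [32, 7]
peek()->7
push(21) -> [32, 7, 21]
peek()->21
push(7) -> [32, 7, 21, 7]
push(47) -> [32, 7, 21, 7, 47]

Final stack: [32, 7, 21, 7, 47]


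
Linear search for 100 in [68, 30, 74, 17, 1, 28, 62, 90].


i=0: 68!=100
i=1: 30!=100
i=2: 74!=100
i=3: 17!=100
i=4: 1!=100
i=5: 28!=100
i=6: 62!=100
i=7: 90!=100

Not found, 8 comps


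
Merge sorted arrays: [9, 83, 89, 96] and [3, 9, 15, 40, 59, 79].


Take 3 from B
Take 9 from A
Take 9 from B
Take 15 from B
Take 40 from B
Take 59 from B
Take 79 from B

Merged: [3, 9, 9, 15, 40, 59, 79, 83, 89, 96]


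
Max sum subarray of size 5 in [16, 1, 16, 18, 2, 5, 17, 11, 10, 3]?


[0:5]: 53
[1:6]: 42
[2:7]: 58
[3:8]: 53
[4:9]: 45
[5:10]: 46

Max: 58 at [2:7]


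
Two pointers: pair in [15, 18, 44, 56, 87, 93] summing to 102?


lo=0(15)+hi=5(93)=108
lo=0(15)+hi=4(87)=102

Yes: 15+87=102


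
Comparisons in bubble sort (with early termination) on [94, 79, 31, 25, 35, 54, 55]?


Algorithm: bubble sort (with early termination)
Input: [94, 79, 31, 25, 35, 54, 55]
Sorted: [25, 31, 35, 54, 55, 79, 94]

18


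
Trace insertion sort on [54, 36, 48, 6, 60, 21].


Initial: [54, 36, 48, 6, 60, 21]
Insert 36: [36, 54, 48, 6, 60, 21]
Insert 48: [36, 48, 54, 6, 60, 21]
Insert 6: [6, 36, 48, 54, 60, 21]
Insert 60: [6, 36, 48, 54, 60, 21]
Insert 21: [6, 21, 36, 48, 54, 60]

Sorted: [6, 21, 36, 48, 54, 60]


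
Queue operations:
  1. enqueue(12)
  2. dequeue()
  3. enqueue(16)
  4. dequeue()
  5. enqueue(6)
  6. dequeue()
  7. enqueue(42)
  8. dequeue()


enqueue(12) -> [12]
dequeue()->12, []
enqueue(16) -> [16]
dequeue()->16, []
enqueue(6) -> [6]
dequeue()->6, []
enqueue(42) -> [42]
dequeue()->42, []

Final queue: []


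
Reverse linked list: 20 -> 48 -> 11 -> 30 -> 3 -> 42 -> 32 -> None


Step 1: curr=20, set curr.next=prev(None) | reversed so far: 20
Step 2: curr=48, set curr.next=prev(20) | reversed so far: 48 -> 20
Step 3: curr=11, set curr.next=prev(48) | reversed so far: 11 -> 48 -> 20
Step 4: curr=30, set curr.next=prev(11) | reversed so far: 30 -> 11 -> 48 -> 20
Step 5: curr=3, set curr.next=prev(30) | reversed so far: 3 -> 30 -> 11 -> 48 -> 20
Step 6: curr=42, set curr.next=prev(3) | reversed so far: 42 -> 3 -> 30 -> 11 -> 48 -> 20
Step 7: curr=32, set curr.next=prev(42) | reversed so far: 32 -> 42 -> 3 -> 30 -> 11 -> 48 -> 20

32 -> 42 -> 3 -> 30 -> 11 -> 48 -> 20 -> None


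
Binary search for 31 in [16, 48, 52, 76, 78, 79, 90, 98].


Step 1: lo=0, hi=7, mid=3, val=76
Step 2: lo=0, hi=2, mid=1, val=48
Step 3: lo=0, hi=0, mid=0, val=16

Not found


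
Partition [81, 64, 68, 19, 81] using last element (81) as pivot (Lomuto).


Pivot: 81
  81 <= 81: advance i (no swap)
  64 <= 81: advance i (no swap)
  68 <= 81: advance i (no swap)
  19 <= 81: advance i (no swap)
Place pivot at 4: [81, 64, 68, 19, 81]

Partitioned: [81, 64, 68, 19, 81]


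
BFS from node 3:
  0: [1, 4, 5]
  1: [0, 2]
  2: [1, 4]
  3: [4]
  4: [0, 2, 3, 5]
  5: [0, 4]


Visit 3, enqueue [4]
Visit 4, enqueue [0, 2, 5]
Visit 0, enqueue [1]
Visit 2, enqueue []
Visit 5, enqueue []
Visit 1, enqueue []

BFS order: [3, 4, 0, 2, 5, 1]


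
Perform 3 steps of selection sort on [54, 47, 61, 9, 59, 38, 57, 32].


Initial: [54, 47, 61, 9, 59, 38, 57, 32]
Step 1: min=9 at 3
  Swap: [9, 47, 61, 54, 59, 38, 57, 32]
Step 2: min=32 at 7
  Swap: [9, 32, 61, 54, 59, 38, 57, 47]
Step 3: min=38 at 5
  Swap: [9, 32, 38, 54, 59, 61, 57, 47]

After 3 steps: [9, 32, 38, 54, 59, 61, 57, 47]


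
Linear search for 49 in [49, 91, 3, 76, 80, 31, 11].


i=0: 49==49 found!

Found at 0, 1 comps


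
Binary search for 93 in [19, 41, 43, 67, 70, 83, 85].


Step 1: lo=0, hi=6, mid=3, val=67
Step 2: lo=4, hi=6, mid=5, val=83
Step 3: lo=6, hi=6, mid=6, val=85

Not found


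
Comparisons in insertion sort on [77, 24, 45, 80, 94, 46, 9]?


Algorithm: insertion sort
Input: [77, 24, 45, 80, 94, 46, 9]
Sorted: [9, 24, 45, 46, 77, 80, 94]

15


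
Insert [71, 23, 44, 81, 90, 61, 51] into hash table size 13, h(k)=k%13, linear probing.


Insert 71: h=6 -> slot 6
Insert 23: h=10 -> slot 10
Insert 44: h=5 -> slot 5
Insert 81: h=3 -> slot 3
Insert 90: h=12 -> slot 12
Insert 61: h=9 -> slot 9
Insert 51: h=12, 1 probes -> slot 0

Table: [51, None, None, 81, None, 44, 71, None, None, 61, 23, None, 90]


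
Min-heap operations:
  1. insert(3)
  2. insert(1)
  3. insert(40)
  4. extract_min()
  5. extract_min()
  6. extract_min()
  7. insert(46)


insert(3) -> [3]
insert(1) -> [1, 3]
insert(40) -> [1, 3, 40]
extract_min()->1, [3, 40]
extract_min()->3, [40]
extract_min()->40, []
insert(46) -> [46]

Final heap: [46]


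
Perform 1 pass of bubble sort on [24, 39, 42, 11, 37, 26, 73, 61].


Initial: [24, 39, 42, 11, 37, 26, 73, 61]
Pass 1: [24, 39, 11, 37, 26, 42, 61, 73] (4 swaps)

After 1 pass: [24, 39, 11, 37, 26, 42, 61, 73]


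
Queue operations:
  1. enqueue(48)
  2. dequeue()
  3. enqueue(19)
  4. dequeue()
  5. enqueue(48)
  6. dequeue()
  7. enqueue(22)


enqueue(48) -> [48]
dequeue()->48, []
enqueue(19) -> [19]
dequeue()->19, []
enqueue(48) -> [48]
dequeue()->48, []
enqueue(22) -> [22]

Final queue: [22]


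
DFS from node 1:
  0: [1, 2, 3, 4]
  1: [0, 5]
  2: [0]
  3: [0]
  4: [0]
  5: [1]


Visit 1, push [5, 0]
Visit 0, push [4, 3, 2]
Visit 2, push []
Visit 3, push []
Visit 4, push []
Visit 5, push []

DFS order: [1, 0, 2, 3, 4, 5]


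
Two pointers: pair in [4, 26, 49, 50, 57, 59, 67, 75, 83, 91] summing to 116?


lo=0(4)+hi=9(91)=95
lo=1(26)+hi=9(91)=117
lo=1(26)+hi=8(83)=109
lo=2(49)+hi=8(83)=132
lo=2(49)+hi=7(75)=124
lo=2(49)+hi=6(67)=116

Yes: 49+67=116


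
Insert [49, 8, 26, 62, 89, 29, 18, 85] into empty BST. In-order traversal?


Insert 49: root
Insert 8: L from 49
Insert 26: L from 49 -> R from 8
Insert 62: R from 49
Insert 89: R from 49 -> R from 62
Insert 29: L from 49 -> R from 8 -> R from 26
Insert 18: L from 49 -> R from 8 -> L from 26
Insert 85: R from 49 -> R from 62 -> L from 89

In-order: [8, 18, 26, 29, 49, 62, 85, 89]


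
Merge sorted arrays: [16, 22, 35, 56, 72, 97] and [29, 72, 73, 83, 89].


Take 16 from A
Take 22 from A
Take 29 from B
Take 35 from A
Take 56 from A
Take 72 from A
Take 72 from B
Take 73 from B
Take 83 from B
Take 89 from B

Merged: [16, 22, 29, 35, 56, 72, 72, 73, 83, 89, 97]


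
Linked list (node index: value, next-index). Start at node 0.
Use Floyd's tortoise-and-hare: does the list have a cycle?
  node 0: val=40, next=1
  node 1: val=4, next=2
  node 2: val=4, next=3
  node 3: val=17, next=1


Floyd's tortoise (slow, +1) and hare (fast, +2):
  init: slow=0, fast=0
  step 1: slow=1, fast=2
  step 2: slow=2, fast=1
  step 3: slow=3, fast=3
  slow == fast at node 3: cycle detected

Cycle: yes


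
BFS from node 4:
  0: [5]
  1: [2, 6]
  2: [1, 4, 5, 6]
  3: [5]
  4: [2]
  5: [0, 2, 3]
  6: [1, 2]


Visit 4, enqueue [2]
Visit 2, enqueue [1, 5, 6]
Visit 1, enqueue []
Visit 5, enqueue [0, 3]
Visit 6, enqueue []
Visit 0, enqueue []
Visit 3, enqueue []

BFS order: [4, 2, 1, 5, 6, 0, 3]


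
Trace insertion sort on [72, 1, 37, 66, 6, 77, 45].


Initial: [72, 1, 37, 66, 6, 77, 45]
Insert 1: [1, 72, 37, 66, 6, 77, 45]
Insert 37: [1, 37, 72, 66, 6, 77, 45]
Insert 66: [1, 37, 66, 72, 6, 77, 45]
Insert 6: [1, 6, 37, 66, 72, 77, 45]
Insert 77: [1, 6, 37, 66, 72, 77, 45]
Insert 45: [1, 6, 37, 45, 66, 72, 77]

Sorted: [1, 6, 37, 45, 66, 72, 77]


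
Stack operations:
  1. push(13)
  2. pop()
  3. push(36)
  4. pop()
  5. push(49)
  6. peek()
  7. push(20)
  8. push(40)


push(13) -> [13]
pop()->13, []
push(36) -> [36]
pop()->36, []
push(49) -> [49]
peek()->49
push(20) -> [49, 20]
push(40) -> [49, 20, 40]

Final stack: [49, 20, 40]


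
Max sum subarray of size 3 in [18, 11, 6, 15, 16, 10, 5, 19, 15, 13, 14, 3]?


[0:3]: 35
[1:4]: 32
[2:5]: 37
[3:6]: 41
[4:7]: 31
[5:8]: 34
[6:9]: 39
[7:10]: 47
[8:11]: 42
[9:12]: 30

Max: 47 at [7:10]


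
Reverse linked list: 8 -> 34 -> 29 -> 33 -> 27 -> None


Step 1: curr=8, set curr.next=prev(None) | reversed so far: 8
Step 2: curr=34, set curr.next=prev(8) | reversed so far: 34 -> 8
Step 3: curr=29, set curr.next=prev(34) | reversed so far: 29 -> 34 -> 8
Step 4: curr=33, set curr.next=prev(29) | reversed so far: 33 -> 29 -> 34 -> 8
Step 5: curr=27, set curr.next=prev(33) | reversed so far: 27 -> 33 -> 29 -> 34 -> 8

27 -> 33 -> 29 -> 34 -> 8 -> None


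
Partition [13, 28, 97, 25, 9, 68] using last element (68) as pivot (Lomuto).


Pivot: 68
  13 <= 68: advance i (no swap)
  28 <= 68: advance i (no swap)
  25 <= 68: swap -> [13, 28, 25, 97, 9, 68]
  9 <= 68: swap -> [13, 28, 25, 9, 97, 68]
Place pivot at 4: [13, 28, 25, 9, 68, 97]

Partitioned: [13, 28, 25, 9, 68, 97]


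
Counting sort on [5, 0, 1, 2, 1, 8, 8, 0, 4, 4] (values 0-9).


Input: [5, 0, 1, 2, 1, 8, 8, 0, 4, 4]
Counts: [2, 2, 1, 0, 2, 1, 0, 0, 2, 0]

Sorted: [0, 0, 1, 1, 2, 4, 4, 5, 8, 8]


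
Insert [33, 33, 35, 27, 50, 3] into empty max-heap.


Insert 33: [33]
Insert 33: [33, 33]
Insert 35: [35, 33, 33]
Insert 27: [35, 33, 33, 27]
Insert 50: [50, 35, 33, 27, 33]
Insert 3: [50, 35, 33, 27, 33, 3]

Final heap: [50, 35, 33, 27, 33, 3]


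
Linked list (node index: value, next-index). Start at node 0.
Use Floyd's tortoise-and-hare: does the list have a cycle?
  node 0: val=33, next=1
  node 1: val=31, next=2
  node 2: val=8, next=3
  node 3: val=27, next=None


Floyd's tortoise (slow, +1) and hare (fast, +2):
  init: slow=0, fast=0
  step 1: slow=1, fast=2
  step 2: fast 2->3->None, no cycle

Cycle: no


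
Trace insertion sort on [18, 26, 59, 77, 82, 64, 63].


Initial: [18, 26, 59, 77, 82, 64, 63]
Insert 26: [18, 26, 59, 77, 82, 64, 63]
Insert 59: [18, 26, 59, 77, 82, 64, 63]
Insert 77: [18, 26, 59, 77, 82, 64, 63]
Insert 82: [18, 26, 59, 77, 82, 64, 63]
Insert 64: [18, 26, 59, 64, 77, 82, 63]
Insert 63: [18, 26, 59, 63, 64, 77, 82]

Sorted: [18, 26, 59, 63, 64, 77, 82]


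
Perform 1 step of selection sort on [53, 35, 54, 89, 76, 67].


Initial: [53, 35, 54, 89, 76, 67]
Step 1: min=35 at 1
  Swap: [35, 53, 54, 89, 76, 67]

After 1 step: [35, 53, 54, 89, 76, 67]


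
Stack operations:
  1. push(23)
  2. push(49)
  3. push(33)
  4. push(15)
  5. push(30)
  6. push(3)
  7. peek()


push(23) -> [23]
push(49) -> [23, 49]
push(33) -> [23, 49, 33]
push(15) -> [23, 49, 33, 15]
push(30) -> [23, 49, 33, 15, 30]
push(3) -> [23, 49, 33, 15, 30, 3]
peek()->3

Final stack: [23, 49, 33, 15, 30, 3]


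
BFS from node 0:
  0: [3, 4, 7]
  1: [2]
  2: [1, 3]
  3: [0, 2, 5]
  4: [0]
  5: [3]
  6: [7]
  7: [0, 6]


Visit 0, enqueue [3, 4, 7]
Visit 3, enqueue [2, 5]
Visit 4, enqueue []
Visit 7, enqueue [6]
Visit 2, enqueue [1]
Visit 5, enqueue []
Visit 6, enqueue []
Visit 1, enqueue []

BFS order: [0, 3, 4, 7, 2, 5, 6, 1]


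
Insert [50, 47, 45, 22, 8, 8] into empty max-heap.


Insert 50: [50]
Insert 47: [50, 47]
Insert 45: [50, 47, 45]
Insert 22: [50, 47, 45, 22]
Insert 8: [50, 47, 45, 22, 8]
Insert 8: [50, 47, 45, 22, 8, 8]

Final heap: [50, 47, 45, 22, 8, 8]


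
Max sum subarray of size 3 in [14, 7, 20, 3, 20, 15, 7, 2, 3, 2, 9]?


[0:3]: 41
[1:4]: 30
[2:5]: 43
[3:6]: 38
[4:7]: 42
[5:8]: 24
[6:9]: 12
[7:10]: 7
[8:11]: 14

Max: 43 at [2:5]


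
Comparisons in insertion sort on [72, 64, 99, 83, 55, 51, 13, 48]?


Algorithm: insertion sort
Input: [72, 64, 99, 83, 55, 51, 13, 48]
Sorted: [13, 48, 51, 55, 64, 72, 83, 99]

26


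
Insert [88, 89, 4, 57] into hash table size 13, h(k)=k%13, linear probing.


Insert 88: h=10 -> slot 10
Insert 89: h=11 -> slot 11
Insert 4: h=4 -> slot 4
Insert 57: h=5 -> slot 5

Table: [None, None, None, None, 4, 57, None, None, None, None, 88, 89, None]


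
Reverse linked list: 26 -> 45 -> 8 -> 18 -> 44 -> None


Step 1: curr=26, set curr.next=prev(None) | reversed so far: 26
Step 2: curr=45, set curr.next=prev(26) | reversed so far: 45 -> 26
Step 3: curr=8, set curr.next=prev(45) | reversed so far: 8 -> 45 -> 26
Step 4: curr=18, set curr.next=prev(8) | reversed so far: 18 -> 8 -> 45 -> 26
Step 5: curr=44, set curr.next=prev(18) | reversed so far: 44 -> 18 -> 8 -> 45 -> 26

44 -> 18 -> 8 -> 45 -> 26 -> None


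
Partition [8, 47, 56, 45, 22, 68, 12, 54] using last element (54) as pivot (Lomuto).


Pivot: 54
  8 <= 54: advance i (no swap)
  47 <= 54: advance i (no swap)
  45 <= 54: swap -> [8, 47, 45, 56, 22, 68, 12, 54]
  22 <= 54: swap -> [8, 47, 45, 22, 56, 68, 12, 54]
  12 <= 54: swap -> [8, 47, 45, 22, 12, 68, 56, 54]
Place pivot at 5: [8, 47, 45, 22, 12, 54, 56, 68]

Partitioned: [8, 47, 45, 22, 12, 54, 56, 68]


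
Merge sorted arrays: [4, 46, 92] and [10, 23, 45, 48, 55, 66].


Take 4 from A
Take 10 from B
Take 23 from B
Take 45 from B
Take 46 from A
Take 48 from B
Take 55 from B
Take 66 from B

Merged: [4, 10, 23, 45, 46, 48, 55, 66, 92]


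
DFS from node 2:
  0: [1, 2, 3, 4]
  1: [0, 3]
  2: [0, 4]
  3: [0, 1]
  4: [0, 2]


Visit 2, push [4, 0]
Visit 0, push [4, 3, 1]
Visit 1, push [3]
Visit 3, push []
Visit 4, push []

DFS order: [2, 0, 1, 3, 4]


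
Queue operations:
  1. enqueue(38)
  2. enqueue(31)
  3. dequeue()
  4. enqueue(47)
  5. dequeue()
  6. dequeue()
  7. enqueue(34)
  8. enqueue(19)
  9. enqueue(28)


enqueue(38) -> [38]
enqueue(31) -> [38, 31]
dequeue()->38, [31]
enqueue(47) -> [31, 47]
dequeue()->31, [47]
dequeue()->47, []
enqueue(34) -> [34]
enqueue(19) -> [34, 19]
enqueue(28) -> [34, 19, 28]

Final queue: [34, 19, 28]


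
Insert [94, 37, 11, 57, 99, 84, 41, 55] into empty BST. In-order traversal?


Insert 94: root
Insert 37: L from 94
Insert 11: L from 94 -> L from 37
Insert 57: L from 94 -> R from 37
Insert 99: R from 94
Insert 84: L from 94 -> R from 37 -> R from 57
Insert 41: L from 94 -> R from 37 -> L from 57
Insert 55: L from 94 -> R from 37 -> L from 57 -> R from 41

In-order: [11, 37, 41, 55, 57, 84, 94, 99]


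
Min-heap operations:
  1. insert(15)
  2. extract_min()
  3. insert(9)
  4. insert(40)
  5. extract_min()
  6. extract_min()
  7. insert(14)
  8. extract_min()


insert(15) -> [15]
extract_min()->15, []
insert(9) -> [9]
insert(40) -> [9, 40]
extract_min()->9, [40]
extract_min()->40, []
insert(14) -> [14]
extract_min()->14, []

Final heap: []


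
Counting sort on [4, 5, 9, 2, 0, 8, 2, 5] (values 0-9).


Input: [4, 5, 9, 2, 0, 8, 2, 5]
Counts: [1, 0, 2, 0, 1, 2, 0, 0, 1, 1]

Sorted: [0, 2, 2, 4, 5, 5, 8, 9]


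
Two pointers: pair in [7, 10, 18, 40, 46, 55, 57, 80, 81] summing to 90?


lo=0(7)+hi=8(81)=88
lo=1(10)+hi=8(81)=91
lo=1(10)+hi=7(80)=90

Yes: 10+80=90


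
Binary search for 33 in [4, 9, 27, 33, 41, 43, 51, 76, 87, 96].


Step 1: lo=0, hi=9, mid=4, val=41
Step 2: lo=0, hi=3, mid=1, val=9
Step 3: lo=2, hi=3, mid=2, val=27
Step 4: lo=3, hi=3, mid=3, val=33

Found at index 3


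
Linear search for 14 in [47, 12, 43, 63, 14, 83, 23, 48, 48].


i=0: 47!=14
i=1: 12!=14
i=2: 43!=14
i=3: 63!=14
i=4: 14==14 found!

Found at 4, 5 comps


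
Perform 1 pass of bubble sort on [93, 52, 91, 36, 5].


Initial: [93, 52, 91, 36, 5]
Pass 1: [52, 91, 36, 5, 93] (4 swaps)

After 1 pass: [52, 91, 36, 5, 93]


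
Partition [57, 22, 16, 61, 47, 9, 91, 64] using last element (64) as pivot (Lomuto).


Pivot: 64
  57 <= 64: advance i (no swap)
  22 <= 64: advance i (no swap)
  16 <= 64: advance i (no swap)
  61 <= 64: advance i (no swap)
  47 <= 64: advance i (no swap)
  9 <= 64: advance i (no swap)
Place pivot at 6: [57, 22, 16, 61, 47, 9, 64, 91]

Partitioned: [57, 22, 16, 61, 47, 9, 64, 91]


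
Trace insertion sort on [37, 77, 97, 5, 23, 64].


Initial: [37, 77, 97, 5, 23, 64]
Insert 77: [37, 77, 97, 5, 23, 64]
Insert 97: [37, 77, 97, 5, 23, 64]
Insert 5: [5, 37, 77, 97, 23, 64]
Insert 23: [5, 23, 37, 77, 97, 64]
Insert 64: [5, 23, 37, 64, 77, 97]

Sorted: [5, 23, 37, 64, 77, 97]


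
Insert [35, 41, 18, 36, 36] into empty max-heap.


Insert 35: [35]
Insert 41: [41, 35]
Insert 18: [41, 35, 18]
Insert 36: [41, 36, 18, 35]
Insert 36: [41, 36, 18, 35, 36]

Final heap: [41, 36, 18, 35, 36]


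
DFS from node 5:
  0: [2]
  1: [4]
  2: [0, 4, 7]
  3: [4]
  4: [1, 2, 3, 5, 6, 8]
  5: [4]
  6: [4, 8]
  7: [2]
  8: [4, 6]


Visit 5, push [4]
Visit 4, push [8, 6, 3, 2, 1]
Visit 1, push []
Visit 2, push [7, 0]
Visit 0, push []
Visit 7, push []
Visit 3, push []
Visit 6, push [8]
Visit 8, push []

DFS order: [5, 4, 1, 2, 0, 7, 3, 6, 8]


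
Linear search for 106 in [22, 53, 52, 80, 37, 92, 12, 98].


i=0: 22!=106
i=1: 53!=106
i=2: 52!=106
i=3: 80!=106
i=4: 37!=106
i=5: 92!=106
i=6: 12!=106
i=7: 98!=106

Not found, 8 comps


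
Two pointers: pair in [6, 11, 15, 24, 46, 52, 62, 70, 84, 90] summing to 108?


lo=0(6)+hi=9(90)=96
lo=1(11)+hi=9(90)=101
lo=2(15)+hi=9(90)=105
lo=3(24)+hi=9(90)=114
lo=3(24)+hi=8(84)=108

Yes: 24+84=108


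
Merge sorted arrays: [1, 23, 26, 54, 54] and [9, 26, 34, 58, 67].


Take 1 from A
Take 9 from B
Take 23 from A
Take 26 from A
Take 26 from B
Take 34 from B
Take 54 from A
Take 54 from A

Merged: [1, 9, 23, 26, 26, 34, 54, 54, 58, 67]


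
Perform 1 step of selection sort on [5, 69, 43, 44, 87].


Initial: [5, 69, 43, 44, 87]
Step 1: min=5 at 0
  Swap: [5, 69, 43, 44, 87]

After 1 step: [5, 69, 43, 44, 87]


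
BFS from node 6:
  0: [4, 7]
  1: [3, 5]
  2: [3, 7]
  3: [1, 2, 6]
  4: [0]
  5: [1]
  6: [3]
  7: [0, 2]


Visit 6, enqueue [3]
Visit 3, enqueue [1, 2]
Visit 1, enqueue [5]
Visit 2, enqueue [7]
Visit 5, enqueue []
Visit 7, enqueue [0]
Visit 0, enqueue [4]
Visit 4, enqueue []

BFS order: [6, 3, 1, 2, 5, 7, 0, 4]


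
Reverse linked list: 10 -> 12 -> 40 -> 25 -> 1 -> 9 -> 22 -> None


Step 1: curr=10, set curr.next=prev(None) | reversed so far: 10
Step 2: curr=12, set curr.next=prev(10) | reversed so far: 12 -> 10
Step 3: curr=40, set curr.next=prev(12) | reversed so far: 40 -> 12 -> 10
Step 4: curr=25, set curr.next=prev(40) | reversed so far: 25 -> 40 -> 12 -> 10
Step 5: curr=1, set curr.next=prev(25) | reversed so far: 1 -> 25 -> 40 -> 12 -> 10
Step 6: curr=9, set curr.next=prev(1) | reversed so far: 9 -> 1 -> 25 -> 40 -> 12 -> 10
Step 7: curr=22, set curr.next=prev(9) | reversed so far: 22 -> 9 -> 1 -> 25 -> 40 -> 12 -> 10

22 -> 9 -> 1 -> 25 -> 40 -> 12 -> 10 -> None


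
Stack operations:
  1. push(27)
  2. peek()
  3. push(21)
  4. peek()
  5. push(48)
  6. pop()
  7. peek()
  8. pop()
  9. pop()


push(27) -> [27]
peek()->27
push(21) -> [27, 21]
peek()->21
push(48) -> [27, 21, 48]
pop()->48, [27, 21]
peek()->21
pop()->21, [27]
pop()->27, []

Final stack: []


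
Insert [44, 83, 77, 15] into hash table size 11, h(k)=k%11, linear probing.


Insert 44: h=0 -> slot 0
Insert 83: h=6 -> slot 6
Insert 77: h=0, 1 probes -> slot 1
Insert 15: h=4 -> slot 4

Table: [44, 77, None, None, 15, None, 83, None, None, None, None]
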